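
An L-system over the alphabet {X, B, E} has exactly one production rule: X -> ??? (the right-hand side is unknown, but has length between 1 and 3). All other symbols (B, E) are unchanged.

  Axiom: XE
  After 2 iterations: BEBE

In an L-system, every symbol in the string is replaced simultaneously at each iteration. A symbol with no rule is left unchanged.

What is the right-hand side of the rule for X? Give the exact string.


Trying X -> BEB:
  Step 0: XE
  Step 1: BEBE
  Step 2: BEBE
Matches the given result.

Answer: BEB


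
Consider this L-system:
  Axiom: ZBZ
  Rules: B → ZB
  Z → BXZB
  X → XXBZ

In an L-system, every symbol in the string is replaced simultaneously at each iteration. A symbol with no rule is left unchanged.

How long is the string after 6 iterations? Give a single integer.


Answer: 2964

Derivation:
Step 0: length = 3
Step 1: length = 10
Step 2: length = 30
Step 3: length = 94
Step 4: length = 296
Step 5: length = 936
Step 6: length = 2964


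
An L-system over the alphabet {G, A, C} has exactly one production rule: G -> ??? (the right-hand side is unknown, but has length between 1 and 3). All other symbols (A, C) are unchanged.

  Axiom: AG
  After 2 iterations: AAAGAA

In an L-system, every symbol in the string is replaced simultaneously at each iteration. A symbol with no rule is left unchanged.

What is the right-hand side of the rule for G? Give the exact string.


Trying G -> AGA:
  Step 0: AG
  Step 1: AAGA
  Step 2: AAAGAA
Matches the given result.

Answer: AGA


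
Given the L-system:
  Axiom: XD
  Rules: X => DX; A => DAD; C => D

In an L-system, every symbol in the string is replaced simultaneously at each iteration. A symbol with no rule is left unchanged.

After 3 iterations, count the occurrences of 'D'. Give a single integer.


Step 0: XD  (1 'D')
Step 1: DXD  (2 'D')
Step 2: DDXD  (3 'D')
Step 3: DDDXD  (4 'D')

Answer: 4


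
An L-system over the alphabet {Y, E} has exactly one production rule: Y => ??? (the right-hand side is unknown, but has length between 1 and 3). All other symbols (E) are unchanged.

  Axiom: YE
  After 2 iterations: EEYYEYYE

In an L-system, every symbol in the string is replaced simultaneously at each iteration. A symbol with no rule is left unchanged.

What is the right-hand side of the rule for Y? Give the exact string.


Trying Y => EYY:
  Step 0: YE
  Step 1: EYYE
  Step 2: EEYYEYYE
Matches the given result.

Answer: EYY


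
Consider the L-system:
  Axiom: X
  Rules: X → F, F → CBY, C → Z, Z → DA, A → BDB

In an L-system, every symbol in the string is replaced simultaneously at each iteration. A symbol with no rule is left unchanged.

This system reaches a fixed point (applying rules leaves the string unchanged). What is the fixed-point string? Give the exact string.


Answer: DBDBBY

Derivation:
Step 0: X
Step 1: F
Step 2: CBY
Step 3: ZBY
Step 4: DABY
Step 5: DBDBBY
Step 6: DBDBBY  (unchanged — fixed point at step 5)


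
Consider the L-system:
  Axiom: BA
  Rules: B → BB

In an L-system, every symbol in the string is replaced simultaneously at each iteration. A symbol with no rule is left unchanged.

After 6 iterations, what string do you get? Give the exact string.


Step 0: BA
Step 1: BBA
Step 2: BBBBA
Step 3: BBBBBBBBA
Step 4: BBBBBBBBBBBBBBBBA
Step 5: BBBBBBBBBBBBBBBBBBBBBBBBBBBBBBBBA
Step 6: BBBBBBBBBBBBBBBBBBBBBBBBBBBBBBBBBBBBBBBBBBBBBBBBBBBBBBBBBBBBBBBBA

Answer: BBBBBBBBBBBBBBBBBBBBBBBBBBBBBBBBBBBBBBBBBBBBBBBBBBBBBBBBBBBBBBBBA


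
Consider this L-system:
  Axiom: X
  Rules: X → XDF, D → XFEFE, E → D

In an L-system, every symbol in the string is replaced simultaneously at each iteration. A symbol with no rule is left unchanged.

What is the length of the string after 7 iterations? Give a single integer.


Step 0: length = 1
Step 1: length = 3
Step 2: length = 9
Step 3: length = 17
Step 4: length = 39
Step 5: length = 73
Step 6: length = 157
Step 7: length = 299

Answer: 299


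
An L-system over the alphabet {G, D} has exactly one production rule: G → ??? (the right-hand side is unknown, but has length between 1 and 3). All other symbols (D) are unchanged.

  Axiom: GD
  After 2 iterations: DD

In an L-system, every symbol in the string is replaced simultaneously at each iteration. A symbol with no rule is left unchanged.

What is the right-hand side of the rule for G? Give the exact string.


Trying G → D:
  Step 0: GD
  Step 1: DD
  Step 2: DD
Matches the given result.

Answer: D


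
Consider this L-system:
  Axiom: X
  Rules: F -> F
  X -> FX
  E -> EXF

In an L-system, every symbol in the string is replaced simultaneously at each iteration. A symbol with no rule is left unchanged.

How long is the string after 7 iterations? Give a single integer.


Answer: 8

Derivation:
Step 0: length = 1
Step 1: length = 2
Step 2: length = 3
Step 3: length = 4
Step 4: length = 5
Step 5: length = 6
Step 6: length = 7
Step 7: length = 8


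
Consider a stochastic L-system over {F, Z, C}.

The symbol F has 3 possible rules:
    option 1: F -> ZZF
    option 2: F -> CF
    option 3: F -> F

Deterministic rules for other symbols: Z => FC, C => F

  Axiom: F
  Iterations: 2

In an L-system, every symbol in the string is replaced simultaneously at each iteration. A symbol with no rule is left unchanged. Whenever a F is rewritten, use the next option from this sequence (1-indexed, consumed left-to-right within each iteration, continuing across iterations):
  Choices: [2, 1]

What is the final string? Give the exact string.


Answer: FZZF

Derivation:
Step 0: F
Step 1: CF  (used choices [2])
Step 2: FZZF  (used choices [1])


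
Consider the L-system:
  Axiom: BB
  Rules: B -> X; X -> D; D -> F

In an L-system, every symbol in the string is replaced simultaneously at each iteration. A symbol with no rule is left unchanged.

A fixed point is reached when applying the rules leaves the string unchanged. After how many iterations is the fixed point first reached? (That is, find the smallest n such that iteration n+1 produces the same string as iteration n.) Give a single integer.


Step 0: BB
Step 1: XX
Step 2: DD
Step 3: FF
Step 4: FF  (unchanged — fixed point at step 3)

Answer: 3


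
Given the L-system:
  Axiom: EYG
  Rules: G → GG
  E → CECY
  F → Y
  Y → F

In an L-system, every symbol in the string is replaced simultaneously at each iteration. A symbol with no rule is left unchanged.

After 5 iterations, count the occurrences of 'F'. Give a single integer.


Answer: 3

Derivation:
Step 0: EYG  (0 'F')
Step 1: CECYFGG  (1 'F')
Step 2: CCECYCFYGGGG  (1 'F')
Step 3: CCCECYCFCYFGGGGGGGG  (2 'F')
Step 4: CCCCECYCFCYCFYGGGGGGGGGGGGGGGG  (2 'F')
Step 5: CCCCCECYCFCYCFCYFGGGGGGGGGGGGGGGGGGGGGGGGGGGGGGGG  (3 'F')


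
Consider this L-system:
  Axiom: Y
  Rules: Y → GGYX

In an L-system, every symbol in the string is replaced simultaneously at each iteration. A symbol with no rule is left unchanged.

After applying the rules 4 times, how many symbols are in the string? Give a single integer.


Answer: 13

Derivation:
Step 0: length = 1
Step 1: length = 4
Step 2: length = 7
Step 3: length = 10
Step 4: length = 13


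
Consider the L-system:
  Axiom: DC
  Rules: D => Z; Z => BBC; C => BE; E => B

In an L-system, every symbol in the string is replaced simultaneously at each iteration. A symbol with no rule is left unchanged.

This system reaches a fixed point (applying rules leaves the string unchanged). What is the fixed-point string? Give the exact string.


Step 0: DC
Step 1: ZBE
Step 2: BBCBB
Step 3: BBBEBB
Step 4: BBBBBB
Step 5: BBBBBB  (unchanged — fixed point at step 4)

Answer: BBBBBB


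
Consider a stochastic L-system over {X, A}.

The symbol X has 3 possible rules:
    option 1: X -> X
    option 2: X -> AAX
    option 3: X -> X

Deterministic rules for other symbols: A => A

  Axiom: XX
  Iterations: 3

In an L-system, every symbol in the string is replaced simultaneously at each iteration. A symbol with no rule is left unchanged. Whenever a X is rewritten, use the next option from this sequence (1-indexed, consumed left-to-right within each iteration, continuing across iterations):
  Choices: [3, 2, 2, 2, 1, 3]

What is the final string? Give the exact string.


Step 0: XX
Step 1: XAAX  (used choices [3, 2])
Step 2: AAXAAAAX  (used choices [2, 2])
Step 3: AAXAAAAX  (used choices [1, 3])

Answer: AAXAAAAX


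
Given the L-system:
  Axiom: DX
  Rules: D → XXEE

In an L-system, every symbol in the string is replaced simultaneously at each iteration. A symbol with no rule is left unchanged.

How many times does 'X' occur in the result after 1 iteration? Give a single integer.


Step 0: DX  (1 'X')
Step 1: XXEEX  (3 'X')

Answer: 3


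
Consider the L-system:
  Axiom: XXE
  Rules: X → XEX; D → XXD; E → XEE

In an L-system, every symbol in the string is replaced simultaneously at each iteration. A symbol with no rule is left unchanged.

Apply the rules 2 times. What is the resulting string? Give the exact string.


Step 0: XXE
Step 1: XEXXEXXEE
Step 2: XEXXEEXEXXEXXEEXEXXEXXEEXEE

Answer: XEXXEEXEXXEXXEEXEXXEXXEEXEE


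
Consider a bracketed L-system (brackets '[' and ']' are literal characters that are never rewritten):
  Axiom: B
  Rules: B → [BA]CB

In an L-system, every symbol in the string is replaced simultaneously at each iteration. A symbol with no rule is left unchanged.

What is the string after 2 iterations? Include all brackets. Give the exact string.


Answer: [[BA]CBA]C[BA]CB

Derivation:
Step 0: B
Step 1: [BA]CB
Step 2: [[BA]CBA]C[BA]CB


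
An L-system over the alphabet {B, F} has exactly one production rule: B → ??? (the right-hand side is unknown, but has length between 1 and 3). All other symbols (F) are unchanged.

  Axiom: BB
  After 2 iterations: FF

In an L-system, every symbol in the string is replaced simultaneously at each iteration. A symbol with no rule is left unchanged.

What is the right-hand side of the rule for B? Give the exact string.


Answer: F

Derivation:
Trying B → F:
  Step 0: BB
  Step 1: FF
  Step 2: FF
Matches the given result.


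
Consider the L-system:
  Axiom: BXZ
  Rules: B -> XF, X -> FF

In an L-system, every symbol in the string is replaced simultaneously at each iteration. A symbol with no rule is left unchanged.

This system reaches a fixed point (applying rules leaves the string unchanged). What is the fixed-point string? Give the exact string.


Step 0: BXZ
Step 1: XFFFZ
Step 2: FFFFFZ
Step 3: FFFFFZ  (unchanged — fixed point at step 2)

Answer: FFFFFZ


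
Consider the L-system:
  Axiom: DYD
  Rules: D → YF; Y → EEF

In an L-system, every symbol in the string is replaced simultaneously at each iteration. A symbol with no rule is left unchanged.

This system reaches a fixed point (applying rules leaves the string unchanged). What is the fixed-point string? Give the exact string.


Answer: EEFFEEFEEFF

Derivation:
Step 0: DYD
Step 1: YFEEFYF
Step 2: EEFFEEFEEFF
Step 3: EEFFEEFEEFF  (unchanged — fixed point at step 2)


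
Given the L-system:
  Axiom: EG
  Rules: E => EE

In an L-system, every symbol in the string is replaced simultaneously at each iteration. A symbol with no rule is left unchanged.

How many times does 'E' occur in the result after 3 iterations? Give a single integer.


Answer: 8

Derivation:
Step 0: EG  (1 'E')
Step 1: EEG  (2 'E')
Step 2: EEEEG  (4 'E')
Step 3: EEEEEEEEG  (8 'E')


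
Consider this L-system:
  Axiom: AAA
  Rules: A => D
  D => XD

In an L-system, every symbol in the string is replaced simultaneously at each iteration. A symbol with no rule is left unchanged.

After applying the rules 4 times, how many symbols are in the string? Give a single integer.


Answer: 12

Derivation:
Step 0: length = 3
Step 1: length = 3
Step 2: length = 6
Step 3: length = 9
Step 4: length = 12


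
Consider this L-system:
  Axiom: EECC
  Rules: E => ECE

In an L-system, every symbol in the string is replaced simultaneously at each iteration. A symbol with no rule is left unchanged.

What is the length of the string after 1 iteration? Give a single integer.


Answer: 8

Derivation:
Step 0: length = 4
Step 1: length = 8


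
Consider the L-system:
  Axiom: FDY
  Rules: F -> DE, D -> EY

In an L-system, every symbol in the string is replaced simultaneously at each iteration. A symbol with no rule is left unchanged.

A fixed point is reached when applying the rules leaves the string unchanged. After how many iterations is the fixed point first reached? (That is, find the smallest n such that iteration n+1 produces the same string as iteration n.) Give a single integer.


Step 0: FDY
Step 1: DEEYY
Step 2: EYEEYY
Step 3: EYEEYY  (unchanged — fixed point at step 2)

Answer: 2


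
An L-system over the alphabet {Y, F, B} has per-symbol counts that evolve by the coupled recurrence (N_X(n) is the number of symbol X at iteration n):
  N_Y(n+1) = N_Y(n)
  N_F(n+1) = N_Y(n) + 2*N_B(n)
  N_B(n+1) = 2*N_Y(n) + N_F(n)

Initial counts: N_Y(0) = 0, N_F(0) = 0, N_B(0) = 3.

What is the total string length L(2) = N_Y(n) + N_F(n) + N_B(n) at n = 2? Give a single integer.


Answer: 6

Derivation:
Step 0: N_Y=0, N_F=0, N_B=3, L=3
Step 1: N_Y=0, N_F=6, N_B=0, L=6
Step 2: N_Y=0, N_F=0, N_B=6, L=6


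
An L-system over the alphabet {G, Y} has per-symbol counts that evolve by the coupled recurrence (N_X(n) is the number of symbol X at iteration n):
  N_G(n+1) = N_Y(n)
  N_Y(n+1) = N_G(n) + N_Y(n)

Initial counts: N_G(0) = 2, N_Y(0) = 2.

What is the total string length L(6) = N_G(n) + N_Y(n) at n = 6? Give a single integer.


Step 0: N_G=2, N_Y=2, L=4
Step 1: N_G=2, N_Y=4, L=6
Step 2: N_G=4, N_Y=6, L=10
Step 3: N_G=6, N_Y=10, L=16
Step 4: N_G=10, N_Y=16, L=26
Step 5: N_G=16, N_Y=26, L=42
Step 6: N_G=26, N_Y=42, L=68

Answer: 68


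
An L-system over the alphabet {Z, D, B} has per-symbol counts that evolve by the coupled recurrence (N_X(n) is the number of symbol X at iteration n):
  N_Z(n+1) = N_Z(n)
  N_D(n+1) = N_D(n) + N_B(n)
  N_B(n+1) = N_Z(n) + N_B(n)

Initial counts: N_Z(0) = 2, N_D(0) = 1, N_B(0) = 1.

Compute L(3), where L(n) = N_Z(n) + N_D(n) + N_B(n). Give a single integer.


Answer: 19

Derivation:
Step 0: N_Z=2, N_D=1, N_B=1, L=4
Step 1: N_Z=2, N_D=2, N_B=3, L=7
Step 2: N_Z=2, N_D=5, N_B=5, L=12
Step 3: N_Z=2, N_D=10, N_B=7, L=19


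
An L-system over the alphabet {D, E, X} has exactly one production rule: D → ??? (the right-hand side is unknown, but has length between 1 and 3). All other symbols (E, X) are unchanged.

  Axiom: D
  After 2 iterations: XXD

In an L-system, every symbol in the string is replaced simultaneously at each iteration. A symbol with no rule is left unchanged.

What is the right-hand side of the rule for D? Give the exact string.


Trying D → XD:
  Step 0: D
  Step 1: XD
  Step 2: XXD
Matches the given result.

Answer: XD


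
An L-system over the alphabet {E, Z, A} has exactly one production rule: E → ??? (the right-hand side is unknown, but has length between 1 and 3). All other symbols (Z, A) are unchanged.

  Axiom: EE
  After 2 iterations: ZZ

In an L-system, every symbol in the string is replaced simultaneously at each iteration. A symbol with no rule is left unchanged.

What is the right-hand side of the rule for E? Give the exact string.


Answer: Z

Derivation:
Trying E → Z:
  Step 0: EE
  Step 1: ZZ
  Step 2: ZZ
Matches the given result.


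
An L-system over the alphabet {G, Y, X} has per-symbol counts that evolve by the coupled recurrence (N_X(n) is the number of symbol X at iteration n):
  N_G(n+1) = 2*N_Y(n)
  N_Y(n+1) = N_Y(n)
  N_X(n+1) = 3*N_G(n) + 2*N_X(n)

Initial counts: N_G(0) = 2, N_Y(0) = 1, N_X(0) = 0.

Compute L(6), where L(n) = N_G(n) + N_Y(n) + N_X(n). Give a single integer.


Step 0: N_G=2, N_Y=1, N_X=0, L=3
Step 1: N_G=2, N_Y=1, N_X=6, L=9
Step 2: N_G=2, N_Y=1, N_X=18, L=21
Step 3: N_G=2, N_Y=1, N_X=42, L=45
Step 4: N_G=2, N_Y=1, N_X=90, L=93
Step 5: N_G=2, N_Y=1, N_X=186, L=189
Step 6: N_G=2, N_Y=1, N_X=378, L=381

Answer: 381


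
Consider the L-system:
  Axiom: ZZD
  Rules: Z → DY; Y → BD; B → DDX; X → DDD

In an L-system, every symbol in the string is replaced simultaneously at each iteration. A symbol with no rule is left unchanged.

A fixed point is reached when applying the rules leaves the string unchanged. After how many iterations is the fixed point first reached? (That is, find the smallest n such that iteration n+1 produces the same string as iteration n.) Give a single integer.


Step 0: ZZD
Step 1: DYDYD
Step 2: DBDDBDD
Step 3: DDDXDDDDXDD
Step 4: DDDDDDDDDDDDDDD
Step 5: DDDDDDDDDDDDDDD  (unchanged — fixed point at step 4)

Answer: 4


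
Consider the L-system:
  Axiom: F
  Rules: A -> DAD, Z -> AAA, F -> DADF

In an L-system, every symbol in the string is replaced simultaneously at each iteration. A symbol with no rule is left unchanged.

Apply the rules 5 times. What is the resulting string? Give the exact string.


Step 0: F
Step 1: DADF
Step 2: DDADDDADF
Step 3: DDDADDDDDADDDADF
Step 4: DDDDADDDDDDDADDDDDADDDADF
Step 5: DDDDDADDDDDDDDDADDDDDDDADDDDDADDDADF

Answer: DDDDDADDDDDDDDDADDDDDDDADDDDDADDDADF


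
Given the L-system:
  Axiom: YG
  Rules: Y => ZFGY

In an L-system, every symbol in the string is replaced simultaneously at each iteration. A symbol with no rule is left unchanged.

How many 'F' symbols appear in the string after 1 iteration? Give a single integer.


Step 0: YG  (0 'F')
Step 1: ZFGYG  (1 'F')

Answer: 1


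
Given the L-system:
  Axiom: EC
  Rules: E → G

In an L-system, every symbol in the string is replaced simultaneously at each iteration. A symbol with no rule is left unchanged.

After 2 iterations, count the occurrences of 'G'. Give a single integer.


Step 0: EC  (0 'G')
Step 1: GC  (1 'G')
Step 2: GC  (1 'G')

Answer: 1


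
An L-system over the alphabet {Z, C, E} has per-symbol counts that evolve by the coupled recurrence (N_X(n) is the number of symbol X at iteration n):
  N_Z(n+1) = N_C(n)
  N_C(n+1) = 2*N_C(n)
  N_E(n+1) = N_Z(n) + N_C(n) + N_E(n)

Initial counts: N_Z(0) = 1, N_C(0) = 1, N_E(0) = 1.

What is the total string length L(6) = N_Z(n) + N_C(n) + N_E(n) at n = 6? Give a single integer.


Step 0: N_Z=1, N_C=1, N_E=1, L=3
Step 1: N_Z=1, N_C=2, N_E=3, L=6
Step 2: N_Z=2, N_C=4, N_E=6, L=12
Step 3: N_Z=4, N_C=8, N_E=12, L=24
Step 4: N_Z=8, N_C=16, N_E=24, L=48
Step 5: N_Z=16, N_C=32, N_E=48, L=96
Step 6: N_Z=32, N_C=64, N_E=96, L=192

Answer: 192


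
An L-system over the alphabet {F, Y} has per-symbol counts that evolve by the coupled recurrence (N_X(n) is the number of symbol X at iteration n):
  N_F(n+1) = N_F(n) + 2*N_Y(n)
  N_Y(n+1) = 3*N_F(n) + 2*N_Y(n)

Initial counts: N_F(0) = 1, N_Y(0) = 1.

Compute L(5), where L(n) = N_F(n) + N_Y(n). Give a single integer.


Step 0: N_F=1, N_Y=1, L=2
Step 1: N_F=3, N_Y=5, L=8
Step 2: N_F=13, N_Y=19, L=32
Step 3: N_F=51, N_Y=77, L=128
Step 4: N_F=205, N_Y=307, L=512
Step 5: N_F=819, N_Y=1229, L=2048

Answer: 2048


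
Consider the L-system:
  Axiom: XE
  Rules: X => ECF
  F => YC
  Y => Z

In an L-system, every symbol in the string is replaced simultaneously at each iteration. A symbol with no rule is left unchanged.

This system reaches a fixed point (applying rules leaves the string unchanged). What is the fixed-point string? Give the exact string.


Answer: ECZCE

Derivation:
Step 0: XE
Step 1: ECFE
Step 2: ECYCE
Step 3: ECZCE
Step 4: ECZCE  (unchanged — fixed point at step 3)


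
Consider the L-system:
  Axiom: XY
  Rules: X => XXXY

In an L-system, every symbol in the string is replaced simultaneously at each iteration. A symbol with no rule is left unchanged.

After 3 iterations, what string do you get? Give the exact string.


Answer: XXXYXXXYXXXYYXXXYXXXYXXXYYXXXYXXXYXXXYYYY

Derivation:
Step 0: XY
Step 1: XXXYY
Step 2: XXXYXXXYXXXYYY
Step 3: XXXYXXXYXXXYYXXXYXXXYXXXYYXXXYXXXYXXXYYYY


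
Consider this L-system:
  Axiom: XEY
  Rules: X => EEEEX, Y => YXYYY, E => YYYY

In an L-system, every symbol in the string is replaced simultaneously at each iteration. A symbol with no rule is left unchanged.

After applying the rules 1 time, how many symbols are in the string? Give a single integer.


Answer: 14

Derivation:
Step 0: length = 3
Step 1: length = 14


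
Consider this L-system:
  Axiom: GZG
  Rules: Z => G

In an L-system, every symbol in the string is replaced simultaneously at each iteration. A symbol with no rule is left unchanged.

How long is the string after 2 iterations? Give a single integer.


Answer: 3

Derivation:
Step 0: length = 3
Step 1: length = 3
Step 2: length = 3


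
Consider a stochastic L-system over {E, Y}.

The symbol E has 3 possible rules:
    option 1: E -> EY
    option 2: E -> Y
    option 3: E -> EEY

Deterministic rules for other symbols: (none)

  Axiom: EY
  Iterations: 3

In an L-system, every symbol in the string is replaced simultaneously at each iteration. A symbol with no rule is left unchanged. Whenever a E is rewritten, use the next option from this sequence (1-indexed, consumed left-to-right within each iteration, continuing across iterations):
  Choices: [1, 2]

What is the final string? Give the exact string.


Step 0: EY
Step 1: EYY  (used choices [1])
Step 2: YYY  (used choices [2])
Step 3: YYY  (used choices [])

Answer: YYY


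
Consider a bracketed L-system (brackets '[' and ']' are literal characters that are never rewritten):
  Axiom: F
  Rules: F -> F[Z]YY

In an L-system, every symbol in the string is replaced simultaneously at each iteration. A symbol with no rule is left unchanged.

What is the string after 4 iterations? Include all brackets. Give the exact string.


Step 0: F
Step 1: F[Z]YY
Step 2: F[Z]YY[Z]YY
Step 3: F[Z]YY[Z]YY[Z]YY
Step 4: F[Z]YY[Z]YY[Z]YY[Z]YY

Answer: F[Z]YY[Z]YY[Z]YY[Z]YY


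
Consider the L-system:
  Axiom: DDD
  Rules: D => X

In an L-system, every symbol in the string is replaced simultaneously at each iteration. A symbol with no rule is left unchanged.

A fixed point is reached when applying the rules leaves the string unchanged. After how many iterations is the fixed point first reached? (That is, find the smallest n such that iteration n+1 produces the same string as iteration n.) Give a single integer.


Step 0: DDD
Step 1: XXX
Step 2: XXX  (unchanged — fixed point at step 1)

Answer: 1


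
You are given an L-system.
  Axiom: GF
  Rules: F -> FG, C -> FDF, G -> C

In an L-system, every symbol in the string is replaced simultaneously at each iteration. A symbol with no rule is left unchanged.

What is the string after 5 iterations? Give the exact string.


Step 0: GF
Step 1: CFG
Step 2: FDFFGC
Step 3: FGDFGFGCFDF
Step 4: FGCDFGCFGCFDFFGDFG
Step 5: FGCFDFDFGCFDFFGCFDFFGDFGFGCDFGC

Answer: FGCFDFDFGCFDFFGCFDFFGDFGFGCDFGC


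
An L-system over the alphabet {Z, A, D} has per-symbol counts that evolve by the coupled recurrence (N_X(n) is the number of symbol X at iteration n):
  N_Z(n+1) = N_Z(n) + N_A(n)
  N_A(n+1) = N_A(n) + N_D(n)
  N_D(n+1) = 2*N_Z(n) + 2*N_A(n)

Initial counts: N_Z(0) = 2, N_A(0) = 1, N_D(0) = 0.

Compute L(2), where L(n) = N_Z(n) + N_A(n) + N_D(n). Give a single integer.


Answer: 19

Derivation:
Step 0: N_Z=2, N_A=1, N_D=0, L=3
Step 1: N_Z=3, N_A=1, N_D=6, L=10
Step 2: N_Z=4, N_A=7, N_D=8, L=19


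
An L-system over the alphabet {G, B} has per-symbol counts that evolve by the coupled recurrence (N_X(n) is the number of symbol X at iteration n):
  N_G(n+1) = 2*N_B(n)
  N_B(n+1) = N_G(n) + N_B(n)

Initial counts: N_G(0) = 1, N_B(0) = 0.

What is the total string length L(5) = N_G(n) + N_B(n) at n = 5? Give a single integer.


Step 0: N_G=1, N_B=0, L=1
Step 1: N_G=0, N_B=1, L=1
Step 2: N_G=2, N_B=1, L=3
Step 3: N_G=2, N_B=3, L=5
Step 4: N_G=6, N_B=5, L=11
Step 5: N_G=10, N_B=11, L=21

Answer: 21


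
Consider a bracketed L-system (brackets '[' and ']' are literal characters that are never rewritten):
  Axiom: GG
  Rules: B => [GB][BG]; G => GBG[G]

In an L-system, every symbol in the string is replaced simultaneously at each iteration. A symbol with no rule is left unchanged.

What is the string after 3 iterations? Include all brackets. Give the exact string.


Step 0: GG
Step 1: GBG[G]GBG[G]
Step 2: GBG[G][GB][BG]GBG[G][GBG[G]]GBG[G][GB][BG]GBG[G][GBG[G]]
Step 3: GBG[G][GB][BG]GBG[G][GBG[G]][GBG[G][GB][BG]][[GB][BG]GBG[G]]GBG[G][GB][BG]GBG[G][GBG[G]][GBG[G][GB][BG]GBG[G][GBG[G]]]GBG[G][GB][BG]GBG[G][GBG[G]][GBG[G][GB][BG]][[GB][BG]GBG[G]]GBG[G][GB][BG]GBG[G][GBG[G]][GBG[G][GB][BG]GBG[G][GBG[G]]]

Answer: GBG[G][GB][BG]GBG[G][GBG[G]][GBG[G][GB][BG]][[GB][BG]GBG[G]]GBG[G][GB][BG]GBG[G][GBG[G]][GBG[G][GB][BG]GBG[G][GBG[G]]]GBG[G][GB][BG]GBG[G][GBG[G]][GBG[G][GB][BG]][[GB][BG]GBG[G]]GBG[G][GB][BG]GBG[G][GBG[G]][GBG[G][GB][BG]GBG[G][GBG[G]]]


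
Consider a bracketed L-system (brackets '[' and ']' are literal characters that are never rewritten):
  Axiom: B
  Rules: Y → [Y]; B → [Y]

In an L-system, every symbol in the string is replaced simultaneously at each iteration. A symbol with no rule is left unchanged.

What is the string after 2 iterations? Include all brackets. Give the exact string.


Step 0: B
Step 1: [Y]
Step 2: [[Y]]

Answer: [[Y]]


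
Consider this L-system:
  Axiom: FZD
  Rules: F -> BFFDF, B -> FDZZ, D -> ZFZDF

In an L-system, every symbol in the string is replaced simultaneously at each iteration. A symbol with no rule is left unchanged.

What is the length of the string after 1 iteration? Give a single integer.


Answer: 11

Derivation:
Step 0: length = 3
Step 1: length = 11


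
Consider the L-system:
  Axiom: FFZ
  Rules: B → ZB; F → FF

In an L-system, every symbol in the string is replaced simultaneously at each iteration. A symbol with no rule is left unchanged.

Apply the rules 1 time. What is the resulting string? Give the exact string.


Step 0: FFZ
Step 1: FFFFZ

Answer: FFFFZ


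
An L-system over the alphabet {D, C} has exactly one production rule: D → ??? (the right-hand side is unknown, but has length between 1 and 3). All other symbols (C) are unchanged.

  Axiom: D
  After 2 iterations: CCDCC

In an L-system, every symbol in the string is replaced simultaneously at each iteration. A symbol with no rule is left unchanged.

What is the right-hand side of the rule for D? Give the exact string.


Trying D → CDC:
  Step 0: D
  Step 1: CDC
  Step 2: CCDCC
Matches the given result.

Answer: CDC


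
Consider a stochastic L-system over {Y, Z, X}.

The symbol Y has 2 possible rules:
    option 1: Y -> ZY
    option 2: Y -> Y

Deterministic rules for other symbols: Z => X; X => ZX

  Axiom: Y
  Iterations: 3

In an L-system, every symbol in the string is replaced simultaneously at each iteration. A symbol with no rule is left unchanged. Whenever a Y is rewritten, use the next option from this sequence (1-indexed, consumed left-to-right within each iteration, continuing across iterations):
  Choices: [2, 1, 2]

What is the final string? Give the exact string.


Step 0: Y
Step 1: Y  (used choices [2])
Step 2: ZY  (used choices [1])
Step 3: XY  (used choices [2])

Answer: XY


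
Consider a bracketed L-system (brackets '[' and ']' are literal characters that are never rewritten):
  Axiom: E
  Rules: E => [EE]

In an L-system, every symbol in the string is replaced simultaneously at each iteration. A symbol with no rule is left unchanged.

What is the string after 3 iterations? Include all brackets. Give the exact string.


Step 0: E
Step 1: [EE]
Step 2: [[EE][EE]]
Step 3: [[[EE][EE]][[EE][EE]]]

Answer: [[[EE][EE]][[EE][EE]]]


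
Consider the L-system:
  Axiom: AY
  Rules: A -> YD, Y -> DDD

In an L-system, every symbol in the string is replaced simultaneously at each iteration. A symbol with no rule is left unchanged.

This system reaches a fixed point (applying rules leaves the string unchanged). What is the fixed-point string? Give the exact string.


Step 0: AY
Step 1: YDDDD
Step 2: DDDDDDD
Step 3: DDDDDDD  (unchanged — fixed point at step 2)

Answer: DDDDDDD


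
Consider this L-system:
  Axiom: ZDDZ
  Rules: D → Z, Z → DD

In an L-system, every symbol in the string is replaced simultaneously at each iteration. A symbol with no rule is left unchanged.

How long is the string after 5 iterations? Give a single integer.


Step 0: length = 4
Step 1: length = 6
Step 2: length = 8
Step 3: length = 12
Step 4: length = 16
Step 5: length = 24

Answer: 24


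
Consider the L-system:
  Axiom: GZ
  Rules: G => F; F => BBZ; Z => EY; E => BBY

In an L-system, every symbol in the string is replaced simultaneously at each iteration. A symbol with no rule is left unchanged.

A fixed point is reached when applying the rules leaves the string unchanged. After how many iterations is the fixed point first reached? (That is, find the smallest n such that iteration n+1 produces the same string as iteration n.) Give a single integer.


Step 0: GZ
Step 1: FEY
Step 2: BBZBBYY
Step 3: BBEYBBYY
Step 4: BBBBYYBBYY
Step 5: BBBBYYBBYY  (unchanged — fixed point at step 4)

Answer: 4


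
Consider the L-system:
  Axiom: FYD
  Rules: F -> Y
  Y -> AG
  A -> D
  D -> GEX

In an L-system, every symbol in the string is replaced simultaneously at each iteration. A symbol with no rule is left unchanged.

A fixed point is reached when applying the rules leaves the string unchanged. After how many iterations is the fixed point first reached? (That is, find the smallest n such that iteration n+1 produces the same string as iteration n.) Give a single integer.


Answer: 4

Derivation:
Step 0: FYD
Step 1: YAGGEX
Step 2: AGDGGEX
Step 3: DGGEXGGEX
Step 4: GEXGGEXGGEX
Step 5: GEXGGEXGGEX  (unchanged — fixed point at step 4)


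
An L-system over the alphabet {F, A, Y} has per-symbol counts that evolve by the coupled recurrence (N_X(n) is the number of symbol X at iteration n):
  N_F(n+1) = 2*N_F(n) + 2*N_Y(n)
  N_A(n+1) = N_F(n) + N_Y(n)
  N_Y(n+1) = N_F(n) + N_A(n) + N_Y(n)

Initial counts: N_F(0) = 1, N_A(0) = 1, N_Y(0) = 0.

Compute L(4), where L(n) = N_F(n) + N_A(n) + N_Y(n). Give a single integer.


Answer: 185

Derivation:
Step 0: N_F=1, N_A=1, N_Y=0, L=2
Step 1: N_F=2, N_A=1, N_Y=2, L=5
Step 2: N_F=8, N_A=4, N_Y=5, L=17
Step 3: N_F=26, N_A=13, N_Y=17, L=56
Step 4: N_F=86, N_A=43, N_Y=56, L=185


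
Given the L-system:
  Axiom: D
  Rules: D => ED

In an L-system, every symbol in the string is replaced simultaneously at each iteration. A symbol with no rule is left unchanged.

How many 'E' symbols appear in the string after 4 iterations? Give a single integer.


Answer: 4

Derivation:
Step 0: D  (0 'E')
Step 1: ED  (1 'E')
Step 2: EED  (2 'E')
Step 3: EEED  (3 'E')
Step 4: EEEED  (4 'E')


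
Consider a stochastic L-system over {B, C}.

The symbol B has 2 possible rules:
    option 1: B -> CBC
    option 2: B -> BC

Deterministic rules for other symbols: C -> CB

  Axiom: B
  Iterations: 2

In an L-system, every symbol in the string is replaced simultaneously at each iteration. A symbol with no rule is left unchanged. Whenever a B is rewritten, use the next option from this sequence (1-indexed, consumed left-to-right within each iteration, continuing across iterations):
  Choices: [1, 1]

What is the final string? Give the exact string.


Step 0: B
Step 1: CBC  (used choices [1])
Step 2: CBCBCCB  (used choices [1])

Answer: CBCBCCB


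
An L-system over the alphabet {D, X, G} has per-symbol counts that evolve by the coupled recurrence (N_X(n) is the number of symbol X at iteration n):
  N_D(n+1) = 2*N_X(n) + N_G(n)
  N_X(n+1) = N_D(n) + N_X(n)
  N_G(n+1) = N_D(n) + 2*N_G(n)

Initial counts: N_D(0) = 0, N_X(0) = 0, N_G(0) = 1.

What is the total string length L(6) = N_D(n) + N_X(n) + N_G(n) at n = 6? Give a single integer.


Step 0: N_D=0, N_X=0, N_G=1, L=1
Step 1: N_D=1, N_X=0, N_G=2, L=3
Step 2: N_D=2, N_X=1, N_G=5, L=8
Step 3: N_D=7, N_X=3, N_G=12, L=22
Step 4: N_D=18, N_X=10, N_G=31, L=59
Step 5: N_D=51, N_X=28, N_G=80, L=159
Step 6: N_D=136, N_X=79, N_G=211, L=426

Answer: 426


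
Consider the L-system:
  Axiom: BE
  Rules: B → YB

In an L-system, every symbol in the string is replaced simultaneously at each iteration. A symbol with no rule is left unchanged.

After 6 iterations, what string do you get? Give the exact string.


Step 0: BE
Step 1: YBE
Step 2: YYBE
Step 3: YYYBE
Step 4: YYYYBE
Step 5: YYYYYBE
Step 6: YYYYYYBE

Answer: YYYYYYBE


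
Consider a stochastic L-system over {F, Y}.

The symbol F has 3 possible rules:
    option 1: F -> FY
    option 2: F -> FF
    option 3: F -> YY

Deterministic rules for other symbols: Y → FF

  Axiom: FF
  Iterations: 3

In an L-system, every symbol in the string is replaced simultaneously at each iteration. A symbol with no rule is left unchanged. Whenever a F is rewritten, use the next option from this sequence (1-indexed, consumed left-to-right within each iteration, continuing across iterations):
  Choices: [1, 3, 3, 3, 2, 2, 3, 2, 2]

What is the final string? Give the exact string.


Answer: FFFFYYFFFFYYFFFF

Derivation:
Step 0: FF
Step 1: FYYY  (used choices [1, 3])
Step 2: YYFFFFFF  (used choices [3])
Step 3: FFFFYYFFFFYYFFFF  (used choices [3, 2, 2, 3, 2, 2])


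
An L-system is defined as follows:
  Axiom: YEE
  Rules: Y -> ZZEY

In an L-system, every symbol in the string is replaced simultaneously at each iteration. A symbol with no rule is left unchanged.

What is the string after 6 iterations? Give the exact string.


Step 0: YEE
Step 1: ZZEYEE
Step 2: ZZEZZEYEE
Step 3: ZZEZZEZZEYEE
Step 4: ZZEZZEZZEZZEYEE
Step 5: ZZEZZEZZEZZEZZEYEE
Step 6: ZZEZZEZZEZZEZZEZZEYEE

Answer: ZZEZZEZZEZZEZZEZZEYEE


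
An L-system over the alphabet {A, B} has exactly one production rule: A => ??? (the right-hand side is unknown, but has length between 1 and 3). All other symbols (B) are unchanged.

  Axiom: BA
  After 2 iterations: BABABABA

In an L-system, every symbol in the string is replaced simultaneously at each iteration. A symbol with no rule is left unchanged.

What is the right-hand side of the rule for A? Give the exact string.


Answer: ABA

Derivation:
Trying A => ABA:
  Step 0: BA
  Step 1: BABA
  Step 2: BABABABA
Matches the given result.


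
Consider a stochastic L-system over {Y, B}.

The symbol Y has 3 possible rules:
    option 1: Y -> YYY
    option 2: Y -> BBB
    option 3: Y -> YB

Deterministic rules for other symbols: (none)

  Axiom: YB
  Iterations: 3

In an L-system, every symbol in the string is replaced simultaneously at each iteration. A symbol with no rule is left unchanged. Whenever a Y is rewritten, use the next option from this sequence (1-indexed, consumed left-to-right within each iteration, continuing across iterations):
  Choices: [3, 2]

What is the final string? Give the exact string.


Answer: BBBBB

Derivation:
Step 0: YB
Step 1: YBB  (used choices [3])
Step 2: BBBBB  (used choices [2])
Step 3: BBBBB  (used choices [])


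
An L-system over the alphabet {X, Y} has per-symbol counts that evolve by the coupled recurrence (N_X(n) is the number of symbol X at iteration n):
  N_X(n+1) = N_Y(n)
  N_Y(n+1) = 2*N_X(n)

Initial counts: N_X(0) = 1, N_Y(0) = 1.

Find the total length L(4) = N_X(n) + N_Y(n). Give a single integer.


Answer: 8

Derivation:
Step 0: N_X=1, N_Y=1, L=2
Step 1: N_X=1, N_Y=2, L=3
Step 2: N_X=2, N_Y=2, L=4
Step 3: N_X=2, N_Y=4, L=6
Step 4: N_X=4, N_Y=4, L=8


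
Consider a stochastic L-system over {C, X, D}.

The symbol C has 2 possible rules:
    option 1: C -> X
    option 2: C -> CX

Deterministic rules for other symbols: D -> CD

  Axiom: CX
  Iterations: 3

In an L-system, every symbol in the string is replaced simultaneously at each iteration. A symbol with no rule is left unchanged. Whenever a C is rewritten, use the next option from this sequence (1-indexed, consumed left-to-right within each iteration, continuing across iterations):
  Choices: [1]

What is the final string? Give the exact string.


Step 0: CX
Step 1: XX  (used choices [1])
Step 2: XX  (used choices [])
Step 3: XX  (used choices [])

Answer: XX


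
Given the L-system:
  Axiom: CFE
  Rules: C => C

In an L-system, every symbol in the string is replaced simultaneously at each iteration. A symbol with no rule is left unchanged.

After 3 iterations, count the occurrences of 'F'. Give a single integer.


Step 0: CFE  (1 'F')
Step 1: CFE  (1 'F')
Step 2: CFE  (1 'F')
Step 3: CFE  (1 'F')

Answer: 1


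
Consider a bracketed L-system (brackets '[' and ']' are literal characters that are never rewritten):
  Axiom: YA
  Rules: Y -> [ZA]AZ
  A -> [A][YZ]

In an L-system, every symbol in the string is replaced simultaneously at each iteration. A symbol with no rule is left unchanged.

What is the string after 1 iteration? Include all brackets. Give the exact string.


Answer: [ZA]AZ[A][YZ]

Derivation:
Step 0: YA
Step 1: [ZA]AZ[A][YZ]


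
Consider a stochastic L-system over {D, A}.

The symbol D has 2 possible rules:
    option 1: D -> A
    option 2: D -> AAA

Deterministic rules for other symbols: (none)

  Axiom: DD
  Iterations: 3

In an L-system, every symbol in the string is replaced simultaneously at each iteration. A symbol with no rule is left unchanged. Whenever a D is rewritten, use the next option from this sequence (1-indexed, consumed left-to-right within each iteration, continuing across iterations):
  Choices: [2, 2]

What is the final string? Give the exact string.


Step 0: DD
Step 1: AAAAAA  (used choices [2, 2])
Step 2: AAAAAA  (used choices [])
Step 3: AAAAAA  (used choices [])

Answer: AAAAAA


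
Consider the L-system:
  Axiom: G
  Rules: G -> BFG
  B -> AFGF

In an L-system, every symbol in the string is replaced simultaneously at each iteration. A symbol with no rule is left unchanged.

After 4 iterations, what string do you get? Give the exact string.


Step 0: G
Step 1: BFG
Step 2: AFGFFBFG
Step 3: AFBFGFFAFGFFBFG
Step 4: AFAFGFFBFGFFAFBFGFFAFGFFBFG

Answer: AFAFGFFBFGFFAFBFGFFAFGFFBFG


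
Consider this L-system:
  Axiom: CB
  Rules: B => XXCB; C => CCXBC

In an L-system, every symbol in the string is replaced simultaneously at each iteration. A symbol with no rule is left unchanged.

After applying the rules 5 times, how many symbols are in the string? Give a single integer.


Answer: 1217

Derivation:
Step 0: length = 2
Step 1: length = 9
Step 2: length = 31
Step 3: length = 105
Step 4: length = 357
Step 5: length = 1217


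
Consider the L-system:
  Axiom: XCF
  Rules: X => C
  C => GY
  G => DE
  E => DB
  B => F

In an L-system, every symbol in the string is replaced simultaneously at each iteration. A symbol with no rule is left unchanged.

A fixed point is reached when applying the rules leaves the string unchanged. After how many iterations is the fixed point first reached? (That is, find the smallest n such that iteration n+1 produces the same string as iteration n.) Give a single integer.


Answer: 5

Derivation:
Step 0: XCF
Step 1: CGYF
Step 2: GYDEYF
Step 3: DEYDDBYF
Step 4: DDBYDDFYF
Step 5: DDFYDDFYF
Step 6: DDFYDDFYF  (unchanged — fixed point at step 5)


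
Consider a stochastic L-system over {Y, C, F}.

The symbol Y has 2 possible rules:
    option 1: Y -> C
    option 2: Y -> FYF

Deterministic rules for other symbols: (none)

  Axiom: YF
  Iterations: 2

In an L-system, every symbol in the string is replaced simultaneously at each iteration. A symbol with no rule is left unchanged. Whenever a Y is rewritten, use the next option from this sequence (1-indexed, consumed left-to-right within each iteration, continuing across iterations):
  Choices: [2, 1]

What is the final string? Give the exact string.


Step 0: YF
Step 1: FYFF  (used choices [2])
Step 2: FCFF  (used choices [1])

Answer: FCFF


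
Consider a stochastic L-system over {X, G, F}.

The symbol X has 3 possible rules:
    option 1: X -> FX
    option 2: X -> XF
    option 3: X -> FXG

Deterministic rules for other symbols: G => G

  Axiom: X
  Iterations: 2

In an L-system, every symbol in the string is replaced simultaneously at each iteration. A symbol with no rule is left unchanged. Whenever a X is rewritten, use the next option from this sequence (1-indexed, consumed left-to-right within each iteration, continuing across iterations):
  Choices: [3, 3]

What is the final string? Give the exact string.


Answer: FFXGG

Derivation:
Step 0: X
Step 1: FXG  (used choices [3])
Step 2: FFXGG  (used choices [3])
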